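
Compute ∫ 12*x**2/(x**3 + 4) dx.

Let u = x**3 + 4, so du = (3*x**2) dx.
Rewriting, the integral becomes 4·∫ 1/u du = 4·log(u).
Substituting back, u = x**3 + 4.

4*log(x**3 + 4) + C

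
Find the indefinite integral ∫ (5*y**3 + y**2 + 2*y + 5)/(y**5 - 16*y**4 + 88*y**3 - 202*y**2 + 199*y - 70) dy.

1783*log(y - 7)/360 - 665*log(y - 5)/96 + 53*log(y - 2)/15 - 449*log(y - 1)/288 + 13/(24*y - 24) + C

Factor the denominator: (y - 7)*(y - 5)*(y - 2)*(y - 1)**2.
Partial-fraction decomposition: -449/(288*(y - 1)) - 13/(24*(y - 1)**2) + 53/(15*(y - 2)) - 665/(96*(y - 5)) + 1783/(360*(y - 7)).
Integrate each term; A/(y−a) gives A·log|y−a|; A/(y−a)² gives −A/(y−a).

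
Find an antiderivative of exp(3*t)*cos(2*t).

2*exp(3*t)*sin(2*t)/13 + 3*exp(3*t)*cos(2*t)/13 + C

Let I denote the integral. Integrate by parts with u = cos(2*t), dv = exp(3*t) dt, so v = exp(3*t)/3: I = exp(3*t)*cos(2*t)/3 + (2/3)·∫ exp(3*t)*sin(2*t) dt.
Apply parts again with u = sin(2*t), dv = exp(3*t) dt: ∫ exp(3*t)*sin(2*t) dt = exp(3*t)*sin(2*t)/3 − (2/3)·I. Substituting back brings back I: I = 2*exp(3*t)*sin(2*t)/9 + exp(3*t)*cos(2*t)/3 − (4/9)·I.
Solving for I: (1 + 4/9)·I equals the remaining terms, so I = (9/13)·(2*exp(3*t)*sin(2*t)/9 + exp(3*t)*cos(2*t)/3).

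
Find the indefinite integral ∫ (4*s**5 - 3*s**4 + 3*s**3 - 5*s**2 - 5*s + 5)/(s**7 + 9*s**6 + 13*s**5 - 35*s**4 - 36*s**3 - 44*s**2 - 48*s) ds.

Factor the denominator: s*(s - 2)*(s + 1)*(s + 4)*(s + 6)*(s**2 + 1).
Partial-fraction decomposition: (201*s + 607)/(6290*(s**2 + 1)) - 7157/(3552*(s + 6)) + 5111/(2448*(s + 4)) - 1/(18*(s + 1)) + 79/(1440*(s - 2)) - 5/(48*s).
Integrate each term; A/(s−a) gives A·log|s−a|; the (Bs+D)/(s²+p²) term gives a log and an atan.

-5*log(s)/48 + 79*log(s - 2)/1440 - log(s + 1)/18 + 5111*log(s + 4)/2448 - 7157*log(s + 6)/3552 + 201*log(s**2 + 1)/12580 + 607*atan(s)/6290 + C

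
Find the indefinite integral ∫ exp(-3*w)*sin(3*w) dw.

-exp(-3*w)*sin(3*w)/6 - exp(-3*w)*cos(3*w)/6 + C

Let I denote the integral. Integrate by parts with u = sin(3*w), dv = exp(-3*w) dw, so v = -exp(-3*w)/3: I = -exp(-3*w)*sin(3*w)/3 + ∫ exp(-3*w)*cos(3*w) dw.
Apply parts again with u = cos(3*w), dv = exp(-3*w) dw: ∫ exp(-3*w)*cos(3*w) dw = -exp(-3*w)*cos(3*w)/3 − I. Substituting back brings back I: I = -exp(-3*w)*sin(3*w)/3 - exp(-3*w)*cos(3*w)/3 − I.
Solving for I: (1 + 1)·I equals the remaining terms, so I = (1/2)·(-exp(-3*w)*sin(3*w)/3 - exp(-3*w)*cos(3*w)/3).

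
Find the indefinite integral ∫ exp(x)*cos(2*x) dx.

2*exp(x)*sin(2*x)/5 + exp(x)*cos(2*x)/5 + C

Let I denote the integral. Integrate by parts with u = cos(2*x), dv = exp(x) dx, so v = exp(x): I = exp(x)*cos(2*x) + 2·∫ exp(x)*sin(2*x) dx.
Apply parts again with u = sin(2*x), dv = exp(x) dx: ∫ exp(x)*sin(2*x) dx = exp(x)*sin(2*x) − 2·I. Substituting back brings back I: I = 2*exp(x)*sin(2*x) + exp(x)*cos(2*x) − 4·I.
Solving for I: (1 + 4)·I equals the remaining terms, so I = (1/5)·(2*exp(x)*sin(2*x) + exp(x)*cos(2*x)).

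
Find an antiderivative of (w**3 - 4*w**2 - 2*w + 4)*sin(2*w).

-w**3*cos(2*w)/2 + 3*w**2*sin(2*w)/4 + 2*w**2*cos(2*w) - 2*w*sin(2*w) + 7*w*cos(2*w)/4 - 7*sin(2*w)/8 - 3*cos(2*w) + C

Use integration by parts with u = w**3 - 4*w**2 - 2*w + 4, dv = sin(2*w) dw, so v = -cos(2*w)/2.
Apply parts 3 times (tabular method): alternate signs, differentiate u down to 0, integrate dv up.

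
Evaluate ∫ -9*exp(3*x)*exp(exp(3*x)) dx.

-3*exp(exp(3*x)) + C

Let u = exp(3*x), so du = (3*exp(3*x)) dx.
Rewriting, the integral becomes -3·∫ e^u du = -3·e^u.
Substituting back, u = exp(3*x).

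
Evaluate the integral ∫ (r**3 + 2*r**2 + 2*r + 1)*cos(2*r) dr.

Use integration by parts with u = r**3 + 2*r**2 + 2*r + 1, dv = cos(2*r) dr, so v = sin(2*r)/2.
Apply parts 3 times (tabular method): alternate signs, differentiate u down to 0, integrate dv up.

r**3*sin(2*r)/2 + r**2*sin(2*r) + 3*r**2*cos(2*r)/4 + r*sin(2*r)/4 + r*cos(2*r) + cos(2*r)/8 + C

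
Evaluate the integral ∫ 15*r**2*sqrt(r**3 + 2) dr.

10*(r**3 + 2)**(3/2)/3 + C

Let u = r**3 + 2, so du = (3*r**2) dr.
Rewriting, the integral becomes 5·∫ √u du = 5·(2/3)u^(3/2).
Substituting back, u = r**3 + 2.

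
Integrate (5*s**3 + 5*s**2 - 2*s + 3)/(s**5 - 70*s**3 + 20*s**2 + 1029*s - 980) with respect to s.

Factor the denominator: (s - 7)*(s - 4)*(s - 1)*(s + 5)*(s + 7).
Partial-fraction decomposition: -1453/(2464*(s + 7)) + 487/(1296*(s + 5)) + 11/(864*(s - 1)) - 395/(891*(s - 4)) + 1949/(3024*(s - 7)).
Integrate each term: A/(s−a) contributes A·log|s−a|.

1949*log(s - 7)/3024 - 395*log(s - 4)/891 + 11*log(s - 1)/864 + 487*log(s + 5)/1296 - 1453*log(s + 7)/2464 + C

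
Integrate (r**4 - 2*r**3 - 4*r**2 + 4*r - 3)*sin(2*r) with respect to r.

-r**4*cos(2*r)/2 + r**3*sin(2*r) + r**3*cos(2*r) - 3*r**2*sin(2*r)/2 + 7*r**2*cos(2*r)/2 - 7*r*sin(2*r)/2 - 7*r*cos(2*r)/2 + 7*sin(2*r)/4 - cos(2*r)/4 + C

Use integration by parts with u = r**4 - 2*r**3 - 4*r**2 + 4*r - 3, dv = sin(2*r) dr, so v = -cos(2*r)/2.
Apply parts 4 times (tabular method): alternate signs, differentiate u down to 0, integrate dv up.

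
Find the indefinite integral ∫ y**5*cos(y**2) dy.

y**4*sin(y**2)/2 + y**2*cos(y**2) - sin(y**2) + C

Let u = y², du = 2y dy; rewrite as (1/2)∫ u^2·cos(1u) du.
Now integrate by parts 2 times.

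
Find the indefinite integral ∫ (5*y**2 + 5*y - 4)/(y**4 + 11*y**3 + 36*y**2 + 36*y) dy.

Factor the denominator: y*(y + 2)*(y + 3)*(y + 6).
Partial-fraction decomposition: -73/(36*(y + 6)) + 26/(9*(y + 3)) - 3/(4*(y + 2)) - 1/(9*y).
Integrate each term: A/(y−a) contributes A·log|y−a|.

-log(y)/9 - 3*log(y + 2)/4 + 26*log(y + 3)/9 - 73*log(y + 6)/36 + C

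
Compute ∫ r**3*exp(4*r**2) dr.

(4*r**2 - 1)*exp(4*r**2)/32 + C

Let u = r², du = 2r dr; rewrite as (1/2)∫ u^1·exp(4u) du.
Now integrate by parts 1 time.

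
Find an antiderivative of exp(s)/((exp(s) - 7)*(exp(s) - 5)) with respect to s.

Let u = e^s, du = e^s ds.
The integral becomes ∫ du/((u-5)(u-7)); decompose into partial fractions.

log(exp(s) - 7)/2 - log(exp(s) - 5)/2 + C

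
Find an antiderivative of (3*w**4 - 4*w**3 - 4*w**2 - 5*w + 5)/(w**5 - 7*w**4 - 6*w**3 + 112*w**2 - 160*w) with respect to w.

-log(w)/32 + 251*log(w - 5)/27 - 433*log(w - 4)/64 - 5*log(w - 2)/72 + 985*log(w + 4)/1728 + C

Factor the denominator: w*(w - 5)*(w - 4)*(w - 2)*(w + 4).
Partial-fraction decomposition: 985/(1728*(w + 4)) - 5/(72*(w - 2)) - 433/(64*(w - 4)) + 251/(27*(w - 5)) - 1/(32*w).
Integrate each term: A/(w−a) contributes A·log|w−a|.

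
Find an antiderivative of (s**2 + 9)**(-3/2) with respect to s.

s/(9*sqrt(s**2 + 9)) + C

Substitute s = 3·tan(θ), so ds = 3·sec(θ)^2 dθ and the radical becomes sqrt(s**2 + 9) = 3·sec(θ) by the Pythagorean identity.
Integrate the resulting trig expression in θ, then back-substitute tan(θ) = s/3, sec(θ) = sqrt(s**2 + 9)/3 (absorbing any constant into C).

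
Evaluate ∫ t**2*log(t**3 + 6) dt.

Let u = t**3 + 6, so du = (3*t**2) dt.
The integral becomes (1/3)·∫ log(u) du; integrate by parts with u′=log(u), dv′=du.

t**3*log(t**3 + 6)/3 - t**3/3 + 2*log(t**3 + 6) + C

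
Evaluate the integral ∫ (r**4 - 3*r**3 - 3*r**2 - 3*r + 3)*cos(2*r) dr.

r**4*sin(2*r)/2 - 3*r**3*sin(2*r)/2 + r**3*cos(2*r) - 3*r**2*sin(2*r) - 9*r**2*cos(2*r)/4 + 3*r*sin(2*r)/4 - 3*r*cos(2*r) + 3*sin(2*r) + 3*cos(2*r)/8 + C

Use integration by parts with u = r**4 - 3*r**3 - 3*r**2 - 3*r + 3, dv = cos(2*r) dr, so v = sin(2*r)/2.
Apply parts 4 times (tabular method): alternate signs, differentiate u down to 0, integrate dv up.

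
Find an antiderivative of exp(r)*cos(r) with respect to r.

exp(r)*sin(r)/2 + exp(r)*cos(r)/2 + C

Let I denote the integral. Integrate by parts with u = cos(r), dv = exp(r) dr, so v = exp(r): I = exp(r)*cos(r) + ∫ exp(r)*sin(r) dr.
Apply parts again with u = sin(r), dv = exp(r) dr: ∫ exp(r)*sin(r) dr = exp(r)*sin(r) − I. Substituting back brings back I: I = exp(r)*sin(r) + exp(r)*cos(r) − I.
Solving for I: (1 + 1)·I equals the remaining terms, so I = (1/2)·(exp(r)*sin(r) + exp(r)*cos(r)).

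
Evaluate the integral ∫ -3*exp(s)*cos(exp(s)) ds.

Let u = exp(s), so du = (exp(s)) ds.
Rewriting, the integral becomes -3·∫ cos(u) du = -3·sin(u).
Substituting back, u = exp(s).

-3*sin(exp(s)) + C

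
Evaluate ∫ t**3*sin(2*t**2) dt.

Let u = t², du = 2t dt; rewrite as (1/2)∫ u^1·sin(2u) du.
Now integrate by parts 1 time.

-t**2*cos(2*t**2)/4 + sin(2*t**2)/8 + C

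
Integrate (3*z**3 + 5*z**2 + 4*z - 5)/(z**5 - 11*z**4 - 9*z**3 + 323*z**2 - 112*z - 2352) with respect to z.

-54431*log(z - 7)/108900 + 283*log(z - 4)/504 + 53*log(z + 3)/700 - 133*log(z + 4)/968 - 1297/(330*z - 2310) + C

Factor the denominator: (z - 7)**2*(z - 4)*(z + 3)*(z + 4).
Partial-fraction decomposition: -133/(968*(z + 4)) + 53/(700*(z + 3)) + 283/(504*(z - 4)) - 54431/(108900*(z - 7)) + 1297/(330*(z - 7)**2).
Integrate each term; A/(z−a) gives A·log|z−a|; A/(z−a)² gives −A/(z−a).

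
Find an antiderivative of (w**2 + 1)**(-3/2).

w/sqrt(w**2 + 1) + C

Substitute w = tan(θ), so dw = sec(θ)^2 dθ and the radical becomes sqrt(w**2 + 1) = sec(θ) by the Pythagorean identity.
Integrate the resulting trig expression in θ, then back-substitute tan(θ) = w, sec(θ) = sqrt(w**2 + 1) (absorbing any constant into C).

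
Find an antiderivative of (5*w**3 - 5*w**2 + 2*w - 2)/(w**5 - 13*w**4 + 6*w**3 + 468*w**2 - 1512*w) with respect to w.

log(w)/756 + 114*log(w - 7)/7 - 2329*log(w - 6)/144 - 49*log(w + 6)/432 + 455/(36*w - 216) + C

Factor the denominator: w*(w - 7)*(w - 6)**2*(w + 6).
Partial-fraction decomposition: -49/(432*(w + 6)) - 2329/(144*(w - 6)) - 455/(36*(w - 6)**2) + 114/(7*(w - 7)) + 1/(756*w).
Integrate each term; A/(w−a) gives A·log|w−a|; A/(w−a)² gives −A/(w−a).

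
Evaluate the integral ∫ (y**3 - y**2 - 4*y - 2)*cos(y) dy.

y**3*sin(y) - y**2*sin(y) + 3*y**2*cos(y) - 10*y*sin(y) - 2*y*cos(y) - 10*cos(y) + C

Use integration by parts with u = y**3 - y**2 - 4*y - 2, dv = cos(y) dy, so v = sin(y).
Apply parts 3 times (tabular method): alternate signs, differentiate u down to 0, integrate dv up.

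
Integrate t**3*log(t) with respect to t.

Use integration by parts with u = log(t), dv = t**3 dt.
Then du = 1/t dt and v = t**4/4.

t**4*log(t)/4 - t**4/16 + C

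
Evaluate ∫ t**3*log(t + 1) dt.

Use integration by parts with u = log(t + 1), dv = t**3 dt.
Then du = 1/(t + 1) dt and v = t**4/4.

t**4*log(t + 1)/4 - t**4/16 + t**3/12 - t**2/8 + t/4 - log(t + 1)/4 + C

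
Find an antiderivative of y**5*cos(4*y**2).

Let u = y², du = 2y dy; rewrite as (1/2)∫ u^2·cos(4u) du.
Now integrate by parts 2 times.

y**4*sin(4*y**2)/8 + y**2*cos(4*y**2)/16 - sin(4*y**2)/64 + C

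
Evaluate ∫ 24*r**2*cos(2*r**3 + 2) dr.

Let u = 2*r**3 + 2, so du = (6*r**2) dr.
Rewriting, the integral becomes 4·∫ cos(u) du = 4·sin(u).
Substituting back, u = 2*r**3 + 2.

4*sin(2*r**3 + 2) + C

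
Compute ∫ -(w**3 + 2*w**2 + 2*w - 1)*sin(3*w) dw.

Use integration by parts with u = w**3 + 2*w**2 + 2*w - 1, dv = -sin(3*w) dw, so v = cos(3*w)/3.
Apply parts 3 times (tabular method): alternate signs, differentiate u down to 0, integrate dv up.

w**3*cos(3*w)/3 - w**2*sin(3*w)/3 + 2*w**2*cos(3*w)/3 - 4*w*sin(3*w)/9 + 4*w*cos(3*w)/9 - 4*sin(3*w)/27 - 13*cos(3*w)/27 + C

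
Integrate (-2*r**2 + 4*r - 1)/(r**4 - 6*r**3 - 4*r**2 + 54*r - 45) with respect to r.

Factor the denominator: (r - 5)*(r - 3)*(r - 1)*(r + 3).
Partial-fraction decomposition: 31/(192*(r + 3)) + 1/(32*(r - 1)) + 7/(24*(r - 3)) - 31/(64*(r - 5)).
Integrate each term: A/(r−a) contributes A·log|r−a|.

-31*log(r - 5)/64 + 7*log(r - 3)/24 + log(r - 1)/32 + 31*log(r + 3)/192 + C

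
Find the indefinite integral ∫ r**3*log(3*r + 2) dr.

Use integration by parts with u = log(3*r + 2), dv = r**3 dr.
Then du = 3/(3*r + 2) dr and v = r**4/4.

r**4*log(3*r + 2)/4 - r**4/16 + r**3/18 - r**2/18 + 2*r/27 - 4*log(3*r + 2)/81 + C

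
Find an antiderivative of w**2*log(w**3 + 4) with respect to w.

w**3*log(w**3 + 4)/3 - w**3/3 + 4*log(w**3 + 4)/3 + C

Let u = w**3 + 4, so du = (3*w**2) dw.
The integral becomes (1/3)·∫ log(u) du; integrate by parts with u′=log(u), dv′=du.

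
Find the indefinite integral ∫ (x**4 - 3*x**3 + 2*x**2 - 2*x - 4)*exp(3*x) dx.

(27*x**4 - 117*x**3 + 171*x**2 - 168*x - 52)*exp(3*x)/81 + C

Use integration by parts with u = x**4 - 3*x**3 + 2*x**2 - 2*x - 4, dv = exp(3*x) dx, so v = exp(3*x)/3.
Apply parts 4 times (tabular method): alternate signs, differentiate u down to 0, integrate dv up.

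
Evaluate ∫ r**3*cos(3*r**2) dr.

r**2*sin(3*r**2)/6 + cos(3*r**2)/18 + C

Let u = r², du = 2r dr; rewrite as (1/2)∫ u^1·cos(3u) du.
Now integrate by parts 1 time.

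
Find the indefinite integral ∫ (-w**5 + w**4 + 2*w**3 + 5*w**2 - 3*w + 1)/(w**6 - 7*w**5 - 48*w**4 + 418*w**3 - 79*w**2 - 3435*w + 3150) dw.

-1177*log(w - 6)/117 + 28693*log(w - 5)/3072 - log(w - 1)/512 + 325*log(w + 3)/9216 - 6263*log(w + 7)/19968 - 713/(128*w - 640) + C

Factor the denominator: (w - 6)*(w - 5)**2*(w - 1)*(w + 3)*(w + 7).
Partial-fraction decomposition: -6263/(19968*(w + 7)) + 325/(9216*(w + 3)) - 1/(512*(w - 1)) + 28693/(3072*(w - 5)) + 713/(128*(w - 5)**2) - 1177/(117*(w - 6)).
Integrate each term; A/(w−a) gives A·log|w−a|; A/(w−a)² gives −A/(w−a).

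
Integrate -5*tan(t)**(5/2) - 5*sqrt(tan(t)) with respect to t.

Let u = tan(t), so du = (tan(t)**2 + 1) dt.
Rewriting, the integral becomes -5·∫ √u du = -5·(2/3)u^(3/2).
Substituting back, u = tan(t).

-10*tan(t)**(3/2)/3 + C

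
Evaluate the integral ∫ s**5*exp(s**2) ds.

Let u = s², du = 2s ds; rewrite as (1/2)∫ u^2·exp(1u) du.
Now integrate by parts 2 times.

(s**4 - 2*s**2 + 2)*exp(s**2)/2 + C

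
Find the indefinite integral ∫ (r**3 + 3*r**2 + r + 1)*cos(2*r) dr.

r**3*sin(2*r)/2 + 3*r**2*sin(2*r)/2 + 3*r**2*cos(2*r)/4 - r*sin(2*r)/4 + 3*r*cos(2*r)/2 - sin(2*r)/4 - cos(2*r)/8 + C

Use integration by parts with u = r**3 + 3*r**2 + r + 1, dv = cos(2*r) dr, so v = sin(2*r)/2.
Apply parts 3 times (tabular method): alternate signs, differentiate u down to 0, integrate dv up.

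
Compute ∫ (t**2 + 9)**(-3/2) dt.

t/(9*sqrt(t**2 + 9)) + C

Substitute t = 3·tan(θ), so dt = 3·sec(θ)^2 dθ and the radical becomes sqrt(t**2 + 9) = 3·sec(θ) by the Pythagorean identity.
Integrate the resulting trig expression in θ, then back-substitute tan(θ) = t/3, sec(θ) = sqrt(t**2 + 9)/3 (absorbing any constant into C).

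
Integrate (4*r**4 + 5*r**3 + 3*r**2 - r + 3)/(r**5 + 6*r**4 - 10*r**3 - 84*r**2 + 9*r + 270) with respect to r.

27*log(r - 3)/16 - 117*log(r - 2)/175 - 144*log(r + 3)/25 + 979*log(r + 5)/112 - 37/(10*r + 30) + C

Factor the denominator: (r - 3)*(r - 2)*(r + 3)**2*(r + 5).
Partial-fraction decomposition: 979/(112*(r + 5)) - 144/(25*(r + 3)) + 37/(10*(r + 3)**2) - 117/(175*(r - 2)) + 27/(16*(r - 3)).
Integrate each term; A/(r−a) gives A·log|r−a|; A/(r−a)² gives −A/(r−a).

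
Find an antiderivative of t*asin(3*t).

t**2*asin(3*t)/2 + t*sqrt(-9*t**2 + 1)/12 - asin(3*t)/36 + C

Use integration by parts with u = arcsin(3*t), dv = t dt.
Then du = 3/sqrt(-9*t**2 + 1) dt.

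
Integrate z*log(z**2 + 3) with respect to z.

Let u = z**2 + 3, so du = (2*z) dz.
The integral becomes (1/2)·∫ log(u) du; integrate by parts with u′=log(u), dv′=du.

z**2*log(z**2 + 3)/2 - z**2/2 + 3*log(z**2 + 3)/2 + C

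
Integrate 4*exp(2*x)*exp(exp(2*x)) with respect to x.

Let u = exp(2*x), so du = (2*exp(2*x)) dx.
Rewriting, the integral becomes 2·∫ e^u du = 2·e^u.
Substituting back, u = exp(2*x).

2*exp(exp(2*x)) + C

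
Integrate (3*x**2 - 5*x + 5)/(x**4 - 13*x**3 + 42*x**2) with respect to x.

Factor the denominator: x**2*(x - 7)*(x - 6).
Partial-fraction decomposition: -83/(36*(x - 6)) + 117/(49*(x - 7)) - 145/(1764*x) + 5/(42*x**2).
Integrate each term; A/(x−a) gives A·log|x−a|; A/(x−a)² gives −A/(x−a).

-145*log(x)/1764 + 117*log(x - 7)/49 - 83*log(x - 6)/36 - 5/(42*x) + C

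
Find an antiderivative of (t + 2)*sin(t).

Use integration by parts with u = t + 2, dv = sin(t) dt, so v = -cos(t).
Apply parts 1 times (tabular method): alternate signs, differentiate u down to 0, integrate dv up.

-t*cos(t) + sin(t) - 2*cos(t) + C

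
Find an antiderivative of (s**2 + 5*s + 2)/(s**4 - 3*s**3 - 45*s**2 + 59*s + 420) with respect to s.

43*log(s - 7)/180 - 38*log(s - 4)/189 - log(s + 3)/35 - log(s + 5)/108 + C

Factor the denominator: (s - 7)*(s - 4)*(s + 3)*(s + 5).
Partial-fraction decomposition: -1/(108*(s + 5)) - 1/(35*(s + 3)) - 38/(189*(s - 4)) + 43/(180*(s - 7)).
Integrate each term: A/(s−a) contributes A·log|s−a|.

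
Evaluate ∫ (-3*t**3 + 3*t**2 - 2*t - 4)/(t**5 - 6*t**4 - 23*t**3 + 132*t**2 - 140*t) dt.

Factor the denominator: t*(t - 7)*(t - 2)**2*(t + 5).
Partial-fraction decomposition: 38/(245*(t + 5)) + 12/(49*(t - 2)) + 2/(7*(t - 2)**2) - 3/(7*(t - 7)) + 1/(35*t).
Integrate each term; A/(t−a) gives A·log|t−a|; A/(t−a)² gives −A/(t−a).

log(t)/35 - 3*log(t - 7)/7 + 12*log(t - 2)/49 + 38*log(t + 5)/245 - 2/(7*t - 14) + C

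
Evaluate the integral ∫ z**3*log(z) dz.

z**4*log(z)/4 - z**4/16 + C

Use integration by parts with u = log(z), dv = z**3 dz.
Then du = 1/z dz and v = z**4/4.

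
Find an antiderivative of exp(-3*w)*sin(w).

-3*exp(-3*w)*sin(w)/10 - exp(-3*w)*cos(w)/10 + C

Let I denote the integral. Integrate by parts with u = sin(w), dv = exp(-3*w) dw, so v = -exp(-3*w)/3: I = -exp(-3*w)*sin(w)/3 + (1/3)·∫ exp(-3*w)*cos(w) dw.
Apply parts again with u = cos(w), dv = exp(-3*w) dw: ∫ exp(-3*w)*cos(w) dw = -exp(-3*w)*cos(w)/3 − (1/3)·I. Substituting back brings back I: I = -exp(-3*w)*sin(w)/3 - exp(-3*w)*cos(w)/9 − (1/9)·I.
Solving for I: (1 + 1/9)·I equals the remaining terms, so I = (9/10)·(-exp(-3*w)*sin(w)/3 - exp(-3*w)*cos(w)/9).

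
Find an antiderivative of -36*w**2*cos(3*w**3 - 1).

-4*sin(3*w**3 - 1) + C

Let u = 3*w**3 - 1, so du = (9*w**2) dw.
Rewriting, the integral becomes -4·∫ cos(u) du = -4·sin(u).
Substituting back, u = 3*w**3 - 1.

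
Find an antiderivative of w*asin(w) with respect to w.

Use integration by parts with u = arcsin(w), dv = w dw.
Then du = 1/sqrt(-w**2 + 1) dw.

w**2*asin(w)/2 + w*sqrt(-w**2 + 1)/4 - asin(w)/4 + C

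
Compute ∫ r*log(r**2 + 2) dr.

r**2*log(r**2 + 2)/2 - r**2/2 + log(r**2 + 2) + C

Let u = r**2 + 2, so du = (2*r) dr.
The integral becomes (1/2)·∫ log(u) du; integrate by parts with u′=log(u), dv′=du.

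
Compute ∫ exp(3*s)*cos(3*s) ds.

exp(3*s)*sin(3*s)/6 + exp(3*s)*cos(3*s)/6 + C

Let I denote the integral. Integrate by parts with u = cos(3*s), dv = exp(3*s) ds, so v = exp(3*s)/3: I = exp(3*s)*cos(3*s)/3 + ∫ exp(3*s)*sin(3*s) ds.
Apply parts again with u = sin(3*s), dv = exp(3*s) ds: ∫ exp(3*s)*sin(3*s) ds = exp(3*s)*sin(3*s)/3 − I. Substituting back brings back I: I = exp(3*s)*sin(3*s)/3 + exp(3*s)*cos(3*s)/3 − I.
Solving for I: (1 + 1)·I equals the remaining terms, so I = (1/2)·(exp(3*s)*sin(3*s)/3 + exp(3*s)*cos(3*s)/3).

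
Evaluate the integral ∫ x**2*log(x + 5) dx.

x**3*log(x + 5)/3 - x**3/9 + 5*x**2/6 - 25*x/3 + 125*log(x + 5)/3 + C

Use integration by parts with u = log(x + 5), dv = x**2 dx.
Then du = 1/(x + 5) dx and v = x**3/3.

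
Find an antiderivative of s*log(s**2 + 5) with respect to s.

Let u = s**2 + 5, so du = (2*s) ds.
The integral becomes (1/2)·∫ log(u) du; integrate by parts with u′=log(u), dv′=du.

s**2*log(s**2 + 5)/2 - s**2/2 + 5*log(s**2 + 5)/2 + C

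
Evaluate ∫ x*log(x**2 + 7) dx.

Let u = x**2 + 7, so du = (2*x) dx.
The integral becomes (1/2)·∫ log(u) du; integrate by parts with u′=log(u), dv′=du.

x**2*log(x**2 + 7)/2 - x**2/2 + 7*log(x**2 + 7)/2 + C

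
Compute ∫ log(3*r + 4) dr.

r*log(3*r + 4) - r + 4*log(3*r + 4)/3 + C

Use integration by parts with u = log(3*r + 4), dv = dr.
Then du = 3/(3*r + 4) dr and v = r.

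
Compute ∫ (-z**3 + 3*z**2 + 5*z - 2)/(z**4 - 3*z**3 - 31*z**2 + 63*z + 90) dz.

Factor the denominator: (z - 6)*(z - 3)*(z + 1)*(z + 5).
Partial-fraction decomposition: -173/(352*(z + 5)) - 3/(112*(z + 1)) - 13/(96*(z - 3)) - 80/(231*(z - 6)).
Integrate each term: A/(z−a) contributes A·log|z−a|.

-80*log(z - 6)/231 - 13*log(z - 3)/96 - 3*log(z + 1)/112 - 173*log(z + 5)/352 + C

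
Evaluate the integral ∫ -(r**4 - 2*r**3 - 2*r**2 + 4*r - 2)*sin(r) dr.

Use integration by parts with u = r**4 - 2*r**3 - 2*r**2 + 4*r - 2, dv = -sin(r) dr, so v = cos(r).
Apply parts 4 times (tabular method): alternate signs, differentiate u down to 0, integrate dv up.

r**4*cos(r) - 4*r**3*sin(r) - 2*r**3*cos(r) + 6*r**2*sin(r) - 14*r**2*cos(r) + 28*r*sin(r) + 16*r*cos(r) - 16*sin(r) + 26*cos(r) + C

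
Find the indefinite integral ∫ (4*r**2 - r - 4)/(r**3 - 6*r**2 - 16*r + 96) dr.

Factor the denominator: (r - 6)*(r - 4)*(r + 4).
Partial-fraction decomposition: 4/(5*(r + 4)) - 7/(2*(r - 4)) + 67/(10*(r - 6)).
Integrate each term: A/(r−a) contributes A·log|r−a|.

67*log(r - 6)/10 - 7*log(r - 4)/2 + 4*log(r + 4)/5 + C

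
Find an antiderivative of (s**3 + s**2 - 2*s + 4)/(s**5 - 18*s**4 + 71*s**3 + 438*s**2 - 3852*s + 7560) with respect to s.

Factor the denominator: (s - 7)*(s - 6)**2*(s - 5)*(s + 6).
Partial-fraction decomposition: -41/(5148*(s + 6)) - 72/(11*(s - 5)) - 293/(36*(s - 6)) - 61/(3*(s - 6)**2) + 191/(13*(s - 7)).
Integrate each term; A/(s−a) gives A·log|s−a|; A/(s−a)² gives −A/(s−a).

191*log(s - 7)/13 - 293*log(s - 6)/36 - 72*log(s - 5)/11 - 41*log(s + 6)/5148 + 61/(3*s - 18) + C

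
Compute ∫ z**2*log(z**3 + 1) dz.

z**3*log(z**3 + 1)/3 - z**3/3 + log(z**3 + 1)/3 + C

Let u = z**3 + 1, so du = (3*z**2) dz.
The integral becomes (1/3)·∫ log(u) du; integrate by parts with u′=log(u), dv′=du.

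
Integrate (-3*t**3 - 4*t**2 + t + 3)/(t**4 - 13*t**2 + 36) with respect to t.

-37*log(t - 3)/10 + 7*log(t - 2)/4 + 9*log(t + 2)/20 - 3*log(t + 3)/2 + C

Factor the denominator: (t - 3)*(t - 2)*(t + 2)*(t + 3).
Partial-fraction decomposition: -3/(2*(t + 3)) + 9/(20*(t + 2)) + 7/(4*(t - 2)) - 37/(10*(t - 3)).
Integrate each term: A/(t−a) contributes A·log|t−a|.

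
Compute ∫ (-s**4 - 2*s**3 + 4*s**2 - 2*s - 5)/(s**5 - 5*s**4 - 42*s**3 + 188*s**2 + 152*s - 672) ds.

Factor the denominator: (s - 7)*(s - 4)*(s - 2)*(s + 2)*(s + 6).
Partial-fraction decomposition: -713/(4160*(s + 6)) - 5/(288*(s + 2)) - 5/(64*(s - 2)) + 37/(40*(s - 4)) - 194/(117*(s - 7)).
Integrate each term: A/(s−a) contributes A·log|s−a|.

-194*log(s - 7)/117 + 37*log(s - 4)/40 - 5*log(s - 2)/64 - 5*log(s + 2)/288 - 713*log(s + 6)/4160 + C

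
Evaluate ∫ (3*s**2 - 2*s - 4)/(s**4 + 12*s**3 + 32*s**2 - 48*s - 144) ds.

log(s - 2)/64 - 3*log(s + 2)/16 + 11*log(s + 6)/64 - 29/(8*s + 48) + C

Factor the denominator: (s - 2)*(s + 2)*(s + 6)**2.
Partial-fraction decomposition: 11/(64*(s + 6)) + 29/(8*(s + 6)**2) - 3/(16*(s + 2)) + 1/(64*(s - 2)).
Integrate each term; A/(s−a) gives A·log|s−a|; A/(s−a)² gives −A/(s−a).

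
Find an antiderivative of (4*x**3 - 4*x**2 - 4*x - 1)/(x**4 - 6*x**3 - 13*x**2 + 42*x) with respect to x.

Factor the denominator: x*(x - 7)*(x - 2)*(x + 3).
Partial-fraction decomposition: 133/(150*(x + 3)) - 7/(50*(x - 2)) + 1147/(350*(x - 7)) - 1/(42*x).
Integrate each term: A/(x−a) contributes A·log|x−a|.

-log(x)/42 + 1147*log(x - 7)/350 - 7*log(x - 2)/50 + 133*log(x + 3)/150 + C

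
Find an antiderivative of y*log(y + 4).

y**2*log(y + 4)/2 - y**2/4 + 2*y - 8*log(y + 4) + C

Use integration by parts with u = log(y + 4), dv = y dy.
Then du = 1/(y + 4) dy and v = y**2/2.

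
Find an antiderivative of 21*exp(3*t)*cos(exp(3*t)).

7*sin(exp(3*t)) + C

Let u = exp(3*t), so du = (3*exp(3*t)) dt.
Rewriting, the integral becomes 7·∫ cos(u) du = 7·sin(u).
Substituting back, u = exp(3*t).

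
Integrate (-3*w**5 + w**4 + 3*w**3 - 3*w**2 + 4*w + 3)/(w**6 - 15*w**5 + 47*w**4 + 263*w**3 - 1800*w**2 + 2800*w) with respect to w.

Factor the denominator: w*(w - 7)*(w - 5)*(w - 4)**2*(w + 5).
Partial-fraction decomposition: -9533/(48600*(w + 5)) - 217415/(3888*(w - 4)) - 2653/(108*(w - 4)**2) + 8427/(100*(w - 5)) - 47107/(1512*(w - 7)) + 3/(2800*w).
Integrate each term; A/(w−a) gives A·log|w−a|; A/(w−a)² gives −A/(w−a).

3*log(w)/2800 - 47107*log(w - 7)/1512 + 8427*log(w - 5)/100 - 217415*log(w - 4)/3888 - 9533*log(w + 5)/48600 + 2653/(108*w - 432) + C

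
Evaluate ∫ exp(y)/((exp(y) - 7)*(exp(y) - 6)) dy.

log(exp(y) - 7) - log(exp(y) - 6) + C

Let u = e^y, du = e^y dy.
The integral becomes ∫ du/((u-6)(u-7)); decompose into partial fractions.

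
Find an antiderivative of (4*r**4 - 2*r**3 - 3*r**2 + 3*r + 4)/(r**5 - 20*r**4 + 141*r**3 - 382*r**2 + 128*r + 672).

733*log(r - 7)/6 - 2333*log(r - 6)/14 + 7271*log(r - 4)/150 + log(r + 1)/350 - 144/(5*r - 20) + C

Factor the denominator: (r - 7)*(r - 6)*(r - 4)**2*(r + 1).
Partial-fraction decomposition: 1/(350*(r + 1)) + 7271/(150*(r - 4)) + 144/(5*(r - 4)**2) - 2333/(14*(r - 6)) + 733/(6*(r - 7)).
Integrate each term; A/(r−a) gives A·log|r−a|; A/(r−a)² gives −A/(r−a).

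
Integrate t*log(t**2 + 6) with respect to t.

Let u = t**2 + 6, so du = (2*t) dt.
The integral becomes (1/2)·∫ log(u) du; integrate by parts with u′=log(u), dv′=du.

t**2*log(t**2 + 6)/2 - t**2/2 + 3*log(t**2 + 6) + C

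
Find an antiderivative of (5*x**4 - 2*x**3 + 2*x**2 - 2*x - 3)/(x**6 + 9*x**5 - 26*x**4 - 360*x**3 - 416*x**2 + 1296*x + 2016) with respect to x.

2035*log(x - 6)/13312 - 65*log(x - 2)/4608 - 323*log(x + 2)/1024 + 2331*log(x + 6)/512 - 512*log(x + 7)/117 - 21/(128*x + 256) + C

Factor the denominator: (x - 6)*(x - 2)*(x + 2)**2*(x + 6)*(x + 7).
Partial-fraction decomposition: -512/(117*(x + 7)) + 2331/(512*(x + 6)) - 323/(1024*(x + 2)) + 21/(128*(x + 2)**2) - 65/(4608*(x - 2)) + 2035/(13312*(x - 6)).
Integrate each term; A/(x−a) gives A·log|x−a|; A/(x−a)² gives −A/(x−a).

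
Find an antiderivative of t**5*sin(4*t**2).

Let u = t², du = 2t dt; rewrite as (1/2)∫ u^2·sin(4u) du.
Now integrate by parts 2 times.

-t**4*cos(4*t**2)/8 + t**2*sin(4*t**2)/16 + cos(4*t**2)/64 + C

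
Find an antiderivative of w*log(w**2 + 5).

w**2*log(w**2 + 5)/2 - w**2/2 + 5*log(w**2 + 5)/2 + C

Let u = w**2 + 5, so du = (2*w) dw.
The integral becomes (1/2)·∫ log(u) du; integrate by parts with u′=log(u), dv′=du.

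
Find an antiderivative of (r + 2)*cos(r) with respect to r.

r*sin(r) + 2*sin(r) + cos(r) + C

Use integration by parts with u = r + 2, dv = cos(r) dr, so v = sin(r).
Apply parts 1 times (tabular method): alternate signs, differentiate u down to 0, integrate dv up.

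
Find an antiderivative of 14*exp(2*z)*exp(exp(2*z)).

Let u = exp(2*z), so du = (2*exp(2*z)) dz.
Rewriting, the integral becomes 7·∫ e^u du = 7·e^u.
Substituting back, u = exp(2*z).

7*exp(exp(2*z)) + C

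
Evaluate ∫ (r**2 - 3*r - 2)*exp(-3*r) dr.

Use integration by parts with u = r**2 - 3*r - 2, dv = exp(-3*r) dr, so v = -exp(-3*r)/3.
Apply parts 2 times (tabular method): alternate signs, differentiate u down to 0, integrate dv up.

(-9*r**2 + 21*r + 25)*exp(-3*r)/27 + C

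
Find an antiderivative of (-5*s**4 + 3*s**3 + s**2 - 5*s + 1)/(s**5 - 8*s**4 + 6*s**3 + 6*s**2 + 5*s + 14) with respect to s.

-10961*log(s - 7)/2000 + 61*log(s - 2)/75 - log(s + 1)/48 - 39*log(s**2 + 1)/250 - 71*atan(s)/250 + C

Factor the denominator: (s - 7)*(s - 2)*(s + 1)*(s**2 + 1).
Partial-fraction decomposition: -(78*s + 71)/(250*(s**2 + 1)) - 1/(48*(s + 1)) + 61/(75*(s - 2)) - 10961/(2000*(s - 7)).
Integrate each term; A/(s−a) gives A·log|s−a|; the (Bs+D)/(s²+p²) term gives a log and an atan.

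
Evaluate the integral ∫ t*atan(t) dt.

t**2*atan(t)/2 - t/2 + atan(t)/2 + C

Use integration by parts with u = arctan(t), dv = t dt.
Then du = 1/(t**2 + 1) dt.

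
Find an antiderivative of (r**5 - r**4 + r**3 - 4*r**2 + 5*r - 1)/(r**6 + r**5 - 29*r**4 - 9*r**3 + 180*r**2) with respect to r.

11*log(r)/400 + 787*log(r - 4)/1008 - 167*log(r - 3)/432 - 403*log(r + 3)/756 + 4001*log(r + 5)/3600 + 1/(180*r) + C

Factor the denominator: r**2*(r - 4)*(r - 3)*(r + 3)*(r + 5).
Partial-fraction decomposition: 4001/(3600*(r + 5)) - 403/(756*(r + 3)) - 167/(432*(r - 3)) + 787/(1008*(r - 4)) + 11/(400*r) - 1/(180*r**2).
Integrate each term; A/(r−a) gives A·log|r−a|; A/(r−a)² gives −A/(r−a).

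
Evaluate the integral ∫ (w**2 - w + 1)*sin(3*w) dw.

Use integration by parts with u = w**2 - w + 1, dv = sin(3*w) dw, so v = -cos(3*w)/3.
Apply parts 2 times (tabular method): alternate signs, differentiate u down to 0, integrate dv up.

-w**2*cos(3*w)/3 + 2*w*sin(3*w)/9 + w*cos(3*w)/3 - sin(3*w)/9 - 7*cos(3*w)/27 + C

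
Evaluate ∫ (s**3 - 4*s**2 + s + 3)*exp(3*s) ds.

Use integration by parts with u = s**3 - 4*s**2 + s + 3, dv = exp(3*s) ds, so v = exp(3*s)/3.
Apply parts 3 times (tabular method): alternate signs, differentiate u down to 0, integrate dv up.

(9*s**3 - 45*s**2 + 39*s + 14)*exp(3*s)/27 + C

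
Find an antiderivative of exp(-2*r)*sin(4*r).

Let I denote the integral. Integrate by parts with u = sin(4*r), dv = exp(-2*r) dr, so v = -exp(-2*r)/2: I = -exp(-2*r)*sin(4*r)/2 + 2·∫ exp(-2*r)*cos(4*r) dr.
Apply parts again with u = cos(4*r), dv = exp(-2*r) dr: ∫ exp(-2*r)*cos(4*r) dr = -exp(-2*r)*cos(4*r)/2 − 2·I. Substituting back brings back I: I = -exp(-2*r)*sin(4*r)/2 - exp(-2*r)*cos(4*r) − 4·I.
Solving for I: (1 + 4)·I equals the remaining terms, so I = (1/5)·(-exp(-2*r)*sin(4*r)/2 - exp(-2*r)*cos(4*r)).

-exp(-2*r)*sin(4*r)/10 - exp(-2*r)*cos(4*r)/5 + C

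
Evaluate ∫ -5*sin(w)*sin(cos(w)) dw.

Let u = cos(w), so du = (-sin(w)) dw.
Rewriting, the integral becomes 5·∫ sin(u) du = 5·-cos(u).
Substituting back, u = cos(w).

-5*cos(cos(w)) + C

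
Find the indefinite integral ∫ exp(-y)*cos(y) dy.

exp(-y)*sin(y)/2 - exp(-y)*cos(y)/2 + C

Let I denote the integral. Integrate by parts with u = cos(y), dv = exp(-y) dy, so v = -exp(-y): I = -exp(-y)*cos(y) − ∫ exp(-y)*sin(y) dy.
Apply parts again with u = sin(y), dv = exp(-y) dy: ∫ exp(-y)*sin(y) dy = -exp(-y)*sin(y) + I. Substituting back brings back I: I = exp(-y)*sin(y) - exp(-y)*cos(y) − I.
Solving for I: (1 + 1)·I equals the remaining terms, so I = (1/2)·(exp(-y)*sin(y) - exp(-y)*cos(y)).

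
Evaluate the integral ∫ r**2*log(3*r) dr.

r**3*(log(r) + log(3))/3 - r**3/9 + C

Use integration by parts with u = log(3*r), dv = r**2 dr.
Then du = 1/r dr and v = r**3/3.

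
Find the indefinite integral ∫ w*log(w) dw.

w**2*log(w)/2 - w**2/4 + C

Use integration by parts with u = log(w), dv = w dw.
Then du = 1/w dw and v = w**2/2.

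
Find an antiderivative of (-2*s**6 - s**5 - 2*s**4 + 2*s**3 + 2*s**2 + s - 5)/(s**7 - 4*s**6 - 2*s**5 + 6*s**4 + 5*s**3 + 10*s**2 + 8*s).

-5*log(s)/8 - 9569*log(s - 4)/3400 + 19*log(s - 2)/20 + 4*log(s + 1)/25 + 14*log(s**2 + 1)/85 + 37*atan(s)/170 - 3/(10*s + 10) + C

Factor the denominator: s*(s - 4)*(s - 2)*(s + 1)**2*(s**2 + 1).
Partial-fraction decomposition: (56*s + 37)/(170*(s**2 + 1)) + 4/(25*(s + 1)) + 3/(10*(s + 1)**2) + 19/(20*(s - 2)) - 9569/(3400*(s - 4)) - 5/(8*s).
Integrate each term; A/(s−a) gives A·log|s−a|; the (Bs+D)/(s²+p²) term gives a log and an atan.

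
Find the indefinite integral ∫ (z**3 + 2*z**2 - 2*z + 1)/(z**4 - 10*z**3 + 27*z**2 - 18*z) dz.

Factor the denominator: z*(z - 6)*(z - 3)*(z - 1).
Partial-fraction decomposition: 1/(5*(z - 1)) - 20/(9*(z - 3)) + 277/(90*(z - 6)) - 1/(18*z).
Integrate each term: A/(z−a) contributes A·log|z−a|.

-log(z)/18 + 277*log(z - 6)/90 - 20*log(z - 3)/9 + log(z - 1)/5 + C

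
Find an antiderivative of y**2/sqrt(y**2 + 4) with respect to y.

y*sqrt(y**2 + 4)/2 - 2*log(y + sqrt(y**2 + 4)) + C

Substitute y = 2·tan(θ), so dy = 2·sec(θ)^2 dθ and the radical becomes sqrt(y**2 + 4) = 2·sec(θ) by the Pythagorean identity.
Integrate the resulting trig expression in θ, then back-substitute tan(θ) = y/2, sec(θ) = sqrt(y**2 + 4)/2 (absorbing any constant into C).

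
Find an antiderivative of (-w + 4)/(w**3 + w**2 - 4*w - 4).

Factor the denominator: (w - 2)*(w + 1)*(w + 2).
Partial-fraction decomposition: 3/(2*(w + 2)) - 5/(3*(w + 1)) + 1/(6*(w - 2)).
Integrate each term: A/(w−a) contributes A·log|w−a|.

log(w - 2)/6 - 5*log(w + 1)/3 + 3*log(w + 2)/2 + C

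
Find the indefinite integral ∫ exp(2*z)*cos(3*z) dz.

3*exp(2*z)*sin(3*z)/13 + 2*exp(2*z)*cos(3*z)/13 + C

Let I denote the integral. Integrate by parts with u = cos(3*z), dv = exp(2*z) dz, so v = exp(2*z)/2: I = exp(2*z)*cos(3*z)/2 + (3/2)·∫ exp(2*z)*sin(3*z) dz.
Apply parts again with u = sin(3*z), dv = exp(2*z) dz: ∫ exp(2*z)*sin(3*z) dz = exp(2*z)*sin(3*z)/2 − (3/2)·I. Substituting back brings back I: I = 3*exp(2*z)*sin(3*z)/4 + exp(2*z)*cos(3*z)/2 − (9/4)·I.
Solving for I: (1 + 9/4)·I equals the remaining terms, so I = (4/13)·(3*exp(2*z)*sin(3*z)/4 + exp(2*z)*cos(3*z)/2).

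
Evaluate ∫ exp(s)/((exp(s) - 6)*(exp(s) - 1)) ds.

Let u = e^s, du = e^s ds.
The integral becomes ∫ du/((u-6)(u-1)); decompose into partial fractions.

log(exp(s) - 6)/5 - log(exp(s) - 1)/5 + C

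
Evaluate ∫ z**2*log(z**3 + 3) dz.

z**3*log(z**3 + 3)/3 - z**3/3 + log(z**3 + 3) + C

Let u = z**3 + 3, so du = (3*z**2) dz.
The integral becomes (1/3)·∫ log(u) du; integrate by parts with u′=log(u), dv′=du.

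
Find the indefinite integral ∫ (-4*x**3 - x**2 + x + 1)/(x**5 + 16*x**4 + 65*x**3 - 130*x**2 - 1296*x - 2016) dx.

-267*log(x - 4)/6160 - 97*log(x + 3)/84 + 79*log(x + 4)/16 - 823*log(x + 6)/60 + 439*log(x + 7)/44 + C

Factor the denominator: (x - 4)*(x + 3)*(x + 4)*(x + 6)*(x + 7).
Partial-fraction decomposition: 439/(44*(x + 7)) - 823/(60*(x + 6)) + 79/(16*(x + 4)) - 97/(84*(x + 3)) - 267/(6160*(x - 4)).
Integrate each term: A/(x−a) contributes A·log|x−a|.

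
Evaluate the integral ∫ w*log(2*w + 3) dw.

w**2*log(2*w + 3)/2 - w**2/4 + 3*w/4 - 9*log(2*w + 3)/8 + C

Use integration by parts with u = log(2*w + 3), dv = w dw.
Then du = 2/(2*w + 3) dw and v = w**2/2.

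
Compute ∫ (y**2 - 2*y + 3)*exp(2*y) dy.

(2*y**2 - 6*y + 9)*exp(2*y)/4 + C

Use integration by parts with u = y**2 - 2*y + 3, dv = exp(2*y) dy, so v = exp(2*y)/2.
Apply parts 2 times (tabular method): alternate signs, differentiate u down to 0, integrate dv up.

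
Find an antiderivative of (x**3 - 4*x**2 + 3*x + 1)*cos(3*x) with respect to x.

x**3*sin(3*x)/3 - 4*x**2*sin(3*x)/3 + x**2*cos(3*x)/3 + 7*x*sin(3*x)/9 - 8*x*cos(3*x)/9 + 17*sin(3*x)/27 + 7*cos(3*x)/27 + C

Use integration by parts with u = x**3 - 4*x**2 + 3*x + 1, dv = cos(3*x) dx, so v = sin(3*x)/3.
Apply parts 3 times (tabular method): alternate signs, differentiate u down to 0, integrate dv up.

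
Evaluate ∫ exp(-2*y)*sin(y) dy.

Let I denote the integral. Integrate by parts with u = sin(y), dv = exp(-2*y) dy, so v = -exp(-2*y)/2: I = -exp(-2*y)*sin(y)/2 + (1/2)·∫ exp(-2*y)*cos(y) dy.
Apply parts again with u = cos(y), dv = exp(-2*y) dy: ∫ exp(-2*y)*cos(y) dy = -exp(-2*y)*cos(y)/2 − (1/2)·I. Substituting back brings back I: I = -exp(-2*y)*sin(y)/2 - exp(-2*y)*cos(y)/4 − (1/4)·I.
Solving for I: (1 + 1/4)·I equals the remaining terms, so I = (4/5)·(-exp(-2*y)*sin(y)/2 - exp(-2*y)*cos(y)/4).

-2*exp(-2*y)*sin(y)/5 - exp(-2*y)*cos(y)/5 + C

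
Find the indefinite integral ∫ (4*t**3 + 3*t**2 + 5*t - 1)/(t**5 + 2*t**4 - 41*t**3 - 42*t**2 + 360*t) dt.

Factor the denominator: t*(t - 5)*(t - 3)*(t + 4)*(t + 6).
Partial-fraction decomposition: -787/(1188*(t + 6)) + 229/(504*(t + 4)) - 149/(378*(t - 3)) + 599/(990*(t - 5)) - 1/(360*t).
Integrate each term: A/(t−a) contributes A·log|t−a|.

-log(t)/360 + 599*log(t - 5)/990 - 149*log(t - 3)/378 + 229*log(t + 4)/504 - 787*log(t + 6)/1188 + C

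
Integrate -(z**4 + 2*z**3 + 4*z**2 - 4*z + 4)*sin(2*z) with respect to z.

z**4*cos(2*z)/2 - z**3*sin(2*z) + z**3*cos(2*z) - 3*z**2*sin(2*z)/2 + z**2*cos(2*z)/2 - z*sin(2*z)/2 - 7*z*cos(2*z)/2 + 7*sin(2*z)/4 + 7*cos(2*z)/4 + C

Use integration by parts with u = z**4 + 2*z**3 + 4*z**2 - 4*z + 4, dv = -sin(2*z) dz, so v = cos(2*z)/2.
Apply parts 4 times (tabular method): alternate signs, differentiate u down to 0, integrate dv up.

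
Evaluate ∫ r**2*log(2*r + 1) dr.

r**3*log(2*r + 1)/3 - r**3/9 + r**2/12 - r/12 + log(2*r + 1)/24 + C

Use integration by parts with u = log(2*r + 1), dv = r**2 dr.
Then du = 2/(2*r + 1) dr and v = r**3/3.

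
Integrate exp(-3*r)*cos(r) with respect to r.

Let I denote the integral. Integrate by parts with u = cos(r), dv = exp(-3*r) dr, so v = -exp(-3*r)/3: I = -exp(-3*r)*cos(r)/3 − (1/3)·∫ exp(-3*r)*sin(r) dr.
Apply parts again with u = sin(r), dv = exp(-3*r) dr: ∫ exp(-3*r)*sin(r) dr = -exp(-3*r)*sin(r)/3 + (1/3)·I. Substituting back brings back I: I = exp(-3*r)*sin(r)/9 - exp(-3*r)*cos(r)/3 − (1/9)·I.
Solving for I: (1 + 1/9)·I equals the remaining terms, so I = (9/10)·(exp(-3*r)*sin(r)/9 - exp(-3*r)*cos(r)/3).

exp(-3*r)*sin(r)/10 - 3*exp(-3*r)*cos(r)/10 + C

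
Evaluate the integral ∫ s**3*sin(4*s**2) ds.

-s**2*cos(4*s**2)/8 + sin(4*s**2)/32 + C

Let u = s², du = 2s ds; rewrite as (1/2)∫ u^1·sin(4u) du.
Now integrate by parts 1 time.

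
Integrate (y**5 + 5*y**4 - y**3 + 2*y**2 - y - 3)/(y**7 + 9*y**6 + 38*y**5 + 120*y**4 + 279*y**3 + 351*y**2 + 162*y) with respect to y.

-log(y)/54 - log(y + 1)/8 + 63*log(y + 2)/26 - 547*log(y + 3)/216 + 355*log(y**2 + 9)/2808 + 19*atan(y/3)/1404 + 23/(12*y + 36) + C

Factor the denominator: y*(y + 1)*(y + 2)*(y + 3)**2*(y**2 + 9).
Partial-fraction decomposition: (355*y + 57)/(1404*(y**2 + 9)) - 547/(216*(y + 3)) - 23/(12*(y + 3)**2) + 63/(26*(y + 2)) - 1/(8*(y + 1)) - 1/(54*y).
Integrate each term; A/(y−a) gives A·log|y−a|; the (By+D)/(y²+p²) term gives a log and an atan.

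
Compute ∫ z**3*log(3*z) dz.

Use integration by parts with u = log(3*z), dv = z**3 dz.
Then du = 1/z dz and v = z**4/4.

z**4*(log(z) + log(3))/4 - z**4/16 + C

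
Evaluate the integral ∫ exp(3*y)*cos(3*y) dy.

Let I denote the integral. Integrate by parts with u = cos(3*y), dv = exp(3*y) dy, so v = exp(3*y)/3: I = exp(3*y)*cos(3*y)/3 + ∫ exp(3*y)*sin(3*y) dy.
Apply parts again with u = sin(3*y), dv = exp(3*y) dy: ∫ exp(3*y)*sin(3*y) dy = exp(3*y)*sin(3*y)/3 − I. Substituting back brings back I: I = exp(3*y)*sin(3*y)/3 + exp(3*y)*cos(3*y)/3 − I.
Solving for I: (1 + 1)·I equals the remaining terms, so I = (1/2)·(exp(3*y)*sin(3*y)/3 + exp(3*y)*cos(3*y)/3).

exp(3*y)*sin(3*y)/6 + exp(3*y)*cos(3*y)/6 + C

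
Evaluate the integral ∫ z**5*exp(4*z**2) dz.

Let u = z², du = 2z dz; rewrite as (1/2)∫ u^2·exp(4u) du.
Now integrate by parts 2 times.

(8*z**4 - 4*z**2 + 1)*exp(4*z**2)/64 + C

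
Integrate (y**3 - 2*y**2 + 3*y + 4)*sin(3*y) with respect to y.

Use integration by parts with u = y**3 - 2*y**2 + 3*y + 4, dv = sin(3*y) dy, so v = -cos(3*y)/3.
Apply parts 3 times (tabular method): alternate signs, differentiate u down to 0, integrate dv up.

-y**3*cos(3*y)/3 + y**2*sin(3*y)/3 + 2*y**2*cos(3*y)/3 - 4*y*sin(3*y)/9 - 7*y*cos(3*y)/9 + 7*sin(3*y)/27 - 40*cos(3*y)/27 + C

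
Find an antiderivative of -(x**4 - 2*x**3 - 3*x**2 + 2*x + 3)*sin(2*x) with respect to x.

Use integration by parts with u = x**4 - 2*x**3 - 3*x**2 + 2*x + 3, dv = -sin(2*x) dx, so v = cos(2*x)/2.
Apply parts 4 times (tabular method): alternate signs, differentiate u down to 0, integrate dv up.

x**4*cos(2*x)/2 - x**3*sin(2*x) - x**3*cos(2*x) + 3*x**2*sin(2*x)/2 - 3*x**2*cos(2*x) + 3*x*sin(2*x) + 5*x*cos(2*x)/2 - 5*sin(2*x)/4 + 3*cos(2*x) + C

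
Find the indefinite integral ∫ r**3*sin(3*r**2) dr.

Let u = r², du = 2r dr; rewrite as (1/2)∫ u^1·sin(3u) du.
Now integrate by parts 1 time.

-r**2*cos(3*r**2)/6 + sin(3*r**2)/18 + C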